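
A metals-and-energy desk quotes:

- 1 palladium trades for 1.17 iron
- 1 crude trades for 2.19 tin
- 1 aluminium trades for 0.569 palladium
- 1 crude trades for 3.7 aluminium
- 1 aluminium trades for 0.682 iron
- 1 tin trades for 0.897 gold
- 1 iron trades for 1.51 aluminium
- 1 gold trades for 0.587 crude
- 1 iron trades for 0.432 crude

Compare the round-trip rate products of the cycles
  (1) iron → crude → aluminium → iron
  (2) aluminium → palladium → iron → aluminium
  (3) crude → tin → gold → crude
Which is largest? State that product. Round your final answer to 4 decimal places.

1.1531

(1) 0.432 × 3.7 × 0.682 = 1.09011
(2) 0.569 × 1.17 × 1.51 = 1.00525
(3) 2.19 × 0.897 × 0.587 = 1.15312
Highest is cycle (3) at 1.1531 (>1, arbitrage).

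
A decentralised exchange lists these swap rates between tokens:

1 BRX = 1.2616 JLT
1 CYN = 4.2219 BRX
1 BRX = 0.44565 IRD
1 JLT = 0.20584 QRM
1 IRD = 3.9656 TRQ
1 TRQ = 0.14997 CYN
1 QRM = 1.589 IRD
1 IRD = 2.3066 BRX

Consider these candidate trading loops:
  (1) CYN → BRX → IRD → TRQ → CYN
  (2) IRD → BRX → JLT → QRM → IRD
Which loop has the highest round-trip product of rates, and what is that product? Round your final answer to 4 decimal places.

1.1190

(1) 4.2219 × 0.44565 × 3.9656 × 0.14997 = 1.11896
(2) 2.3066 × 1.2616 × 0.20584 × 1.589 = 0.95180
Highest is cycle (1) at 1.1190 (>1, arbitrage).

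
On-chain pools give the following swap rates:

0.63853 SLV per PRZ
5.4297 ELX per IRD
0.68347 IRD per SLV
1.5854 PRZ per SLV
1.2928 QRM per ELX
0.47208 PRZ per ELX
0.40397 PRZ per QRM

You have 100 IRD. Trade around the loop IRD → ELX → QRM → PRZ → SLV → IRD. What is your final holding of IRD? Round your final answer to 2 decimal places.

123.75

100 IRD × 5.4297 = 542.97 ELX
542.97 ELX × 1.2928 = 701.951616 QRM
701.951616 QRM × 0.40397 = 283.56739431552 PRZ
283.56739431552 PRZ × 0.63853 = 181.0662882922889856 SLV
181.0662882922889856 SLV × 0.68347 = 123.753376059130752988032 IRD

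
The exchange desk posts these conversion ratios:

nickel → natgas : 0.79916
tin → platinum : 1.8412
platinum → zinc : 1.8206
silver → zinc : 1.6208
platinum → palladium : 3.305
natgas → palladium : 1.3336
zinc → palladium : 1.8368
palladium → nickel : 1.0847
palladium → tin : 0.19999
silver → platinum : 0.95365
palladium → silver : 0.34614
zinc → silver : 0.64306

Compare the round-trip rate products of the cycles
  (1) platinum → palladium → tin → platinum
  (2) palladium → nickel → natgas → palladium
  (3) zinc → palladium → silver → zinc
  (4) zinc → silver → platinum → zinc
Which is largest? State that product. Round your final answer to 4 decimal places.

(1) 3.305 × 0.19999 × 1.8412 = 1.21697
(2) 1.0847 × 0.79916 × 1.3336 = 1.15603
(3) 1.8368 × 0.34614 × 1.6208 = 1.03049
(4) 0.64306 × 0.95365 × 1.8206 = 1.11649
Highest is cycle (1) at 1.2170 (>1, arbitrage).

1.2170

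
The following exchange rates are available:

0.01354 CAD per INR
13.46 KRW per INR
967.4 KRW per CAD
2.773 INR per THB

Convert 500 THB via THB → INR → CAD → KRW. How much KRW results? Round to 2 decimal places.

500 THB × 2.773 = 1386.5 INR
1386.5 INR × 0.01354 = 18.77321 CAD
18.77321 CAD × 967.4 = 18161.203354 KRW

18161.20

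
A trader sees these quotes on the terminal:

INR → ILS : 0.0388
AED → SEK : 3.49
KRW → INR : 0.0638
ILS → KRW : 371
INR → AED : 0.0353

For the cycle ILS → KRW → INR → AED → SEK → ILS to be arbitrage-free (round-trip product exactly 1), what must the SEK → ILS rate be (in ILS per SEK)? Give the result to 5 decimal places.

Known legs of the cycle: 371 × 0.0638 × 0.0353 × 3.49 = 2.9160483506
For no arbitrage the full-cycle product must be 1, so the missing rate is 1 / 2.9160483506 ≈ 0.3429298.

0.34293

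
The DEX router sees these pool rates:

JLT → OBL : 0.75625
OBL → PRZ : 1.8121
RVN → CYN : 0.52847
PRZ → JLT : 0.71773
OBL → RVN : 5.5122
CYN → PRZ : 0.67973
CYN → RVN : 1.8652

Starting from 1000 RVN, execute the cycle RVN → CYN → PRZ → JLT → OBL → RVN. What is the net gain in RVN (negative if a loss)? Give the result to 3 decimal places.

1000 RVN × 0.52847 = 528.47 CYN
528.47 CYN × 0.67973 = 359.2169131 PRZ
359.2169131 PRZ × 0.71773 = 257.820755039263 JLT
257.820755039263 JLT × 0.75625 = 194.97694599844264375 OBL
194.97694599844264375 OBL × 5.5122 = 1074.75192173261554087875 RVN
Net change: 1074.75192173261554087875 − 1000 = 74.75192173261554087875 RVN

74.752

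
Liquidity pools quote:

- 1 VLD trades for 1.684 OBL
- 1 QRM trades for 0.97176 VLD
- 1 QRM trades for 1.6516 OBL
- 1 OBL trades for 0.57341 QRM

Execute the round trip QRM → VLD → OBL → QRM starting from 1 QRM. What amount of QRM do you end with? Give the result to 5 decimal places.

0.93835

1 QRM × 0.97176 = 0.97176 VLD
0.97176 VLD × 1.684 = 1.63644384 OBL
1.63644384 OBL × 0.57341 = 0.9383532622944 QRM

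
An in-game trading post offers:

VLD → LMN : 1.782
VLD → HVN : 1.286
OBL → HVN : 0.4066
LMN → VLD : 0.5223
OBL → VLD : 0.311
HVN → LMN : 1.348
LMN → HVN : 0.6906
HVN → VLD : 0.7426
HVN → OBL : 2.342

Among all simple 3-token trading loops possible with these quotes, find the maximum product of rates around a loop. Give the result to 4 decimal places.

VLD→HVN→OBL→VLD: 1.286 × 2.342 × 0.311 = 0.93667
VLD→LMN→HVN→VLD: 1.782 × 0.6906 × 0.7426 = 0.91388
VLD→HVN→LMN→VLD: 1.286 × 1.348 × 0.5223 = 0.90542
Maximum is VLD→HVN→OBL→VLD at 0.9367; no arbitrage — every cycle loses value.

0.9367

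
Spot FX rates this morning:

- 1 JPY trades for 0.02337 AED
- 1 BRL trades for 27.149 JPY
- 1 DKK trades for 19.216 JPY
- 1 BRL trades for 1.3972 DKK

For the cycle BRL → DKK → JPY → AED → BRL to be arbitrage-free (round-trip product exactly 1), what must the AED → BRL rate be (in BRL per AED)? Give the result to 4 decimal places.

1.5937

Known legs of the cycle: 1.3972 × 19.216 × 0.02337 = 0.627451669824
For no arbitrage the full-cycle product must be 1, so the missing rate is 1 / 0.627451669824 ≈ 1.593748.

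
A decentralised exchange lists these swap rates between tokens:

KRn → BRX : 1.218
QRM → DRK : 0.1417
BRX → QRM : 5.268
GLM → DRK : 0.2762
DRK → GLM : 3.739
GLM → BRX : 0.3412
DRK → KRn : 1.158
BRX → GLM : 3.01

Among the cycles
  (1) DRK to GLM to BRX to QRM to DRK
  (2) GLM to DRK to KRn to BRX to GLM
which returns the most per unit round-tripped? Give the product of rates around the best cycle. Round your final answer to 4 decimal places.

(1) 3.739 × 0.3412 × 5.268 × 0.1417 = 0.95231
(2) 0.2762 × 1.158 × 1.218 × 3.01 = 1.17259
Highest is cycle (2) at 1.1726 (>1, arbitrage).

1.1726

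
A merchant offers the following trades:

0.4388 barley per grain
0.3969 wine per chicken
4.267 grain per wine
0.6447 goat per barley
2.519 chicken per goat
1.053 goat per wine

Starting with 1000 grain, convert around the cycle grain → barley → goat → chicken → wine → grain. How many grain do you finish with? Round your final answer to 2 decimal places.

1000 grain × 0.4388 = 438.8 barley
438.8 barley × 0.6447 = 282.89436 goat
282.89436 goat × 2.519 = 712.61089284 chicken
712.61089284 chicken × 0.3969 = 282.835263368196 wine
282.835263368196 wine × 4.267 = 1206.858068792092332 grain

1206.86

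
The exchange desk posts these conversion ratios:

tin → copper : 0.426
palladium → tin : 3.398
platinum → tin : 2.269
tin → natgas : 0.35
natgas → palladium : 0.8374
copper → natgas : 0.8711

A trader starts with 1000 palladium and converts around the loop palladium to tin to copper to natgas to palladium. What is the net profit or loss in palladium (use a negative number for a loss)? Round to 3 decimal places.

55.927

1000 palladium × 3.398 = 3398 tin
3398 tin × 0.426 = 1447.548 copper
1447.548 copper × 0.8711 = 1260.9590628 natgas
1260.9590628 natgas × 0.8374 = 1055.92711918872 palladium
Net change: 1055.92711918872 − 1000 = 55.92711918872 palladium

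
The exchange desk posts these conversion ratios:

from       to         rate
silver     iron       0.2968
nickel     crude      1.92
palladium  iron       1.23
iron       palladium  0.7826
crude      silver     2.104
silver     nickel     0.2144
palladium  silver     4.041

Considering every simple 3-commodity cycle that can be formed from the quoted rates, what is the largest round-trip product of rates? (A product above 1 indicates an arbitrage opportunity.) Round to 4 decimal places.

0.9386

iron→palladium→silver→iron: 0.7826 × 4.041 × 0.2968 = 0.93863
crude→silver→nickel→crude: 2.104 × 0.2144 × 1.92 = 0.86611
Maximum is iron→palladium→silver→iron at 0.9386; no arbitrage — every cycle loses value.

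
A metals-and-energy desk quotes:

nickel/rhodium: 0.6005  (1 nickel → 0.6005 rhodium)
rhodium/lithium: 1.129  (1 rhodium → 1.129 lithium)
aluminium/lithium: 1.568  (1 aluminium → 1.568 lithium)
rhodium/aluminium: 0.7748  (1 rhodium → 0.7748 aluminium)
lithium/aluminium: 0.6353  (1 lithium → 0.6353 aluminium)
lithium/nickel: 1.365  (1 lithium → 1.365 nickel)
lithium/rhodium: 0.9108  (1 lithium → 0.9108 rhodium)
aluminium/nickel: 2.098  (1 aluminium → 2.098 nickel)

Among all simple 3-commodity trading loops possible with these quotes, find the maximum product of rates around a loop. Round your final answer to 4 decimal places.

1.1065

aluminium→lithium→rhodium→aluminium: 1.568 × 0.9108 × 0.7748 = 1.10652
aluminium→nickel→rhodium→aluminium: 2.098 × 0.6005 × 0.7748 = 0.97613
lithium→nickel→rhodium→lithium: 1.365 × 0.6005 × 1.129 = 0.92542
Maximum is aluminium→lithium→rhodium→aluminium at 1.1065; arbitrage exists.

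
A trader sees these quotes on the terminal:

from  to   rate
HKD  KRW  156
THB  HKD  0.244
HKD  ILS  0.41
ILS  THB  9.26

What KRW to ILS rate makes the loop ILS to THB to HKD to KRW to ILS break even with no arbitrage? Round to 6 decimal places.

Known legs of the cycle: 9.26 × 0.244 × 156 = 352.47264
For no arbitrage the full-cycle product must be 1, so the missing rate is 1 / 352.47264 ≈ 0.00283710.

0.002837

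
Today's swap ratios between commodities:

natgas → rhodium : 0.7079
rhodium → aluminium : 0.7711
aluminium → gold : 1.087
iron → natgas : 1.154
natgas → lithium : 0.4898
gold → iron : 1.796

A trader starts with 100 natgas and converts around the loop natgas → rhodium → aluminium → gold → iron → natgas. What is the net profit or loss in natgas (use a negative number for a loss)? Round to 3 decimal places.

22.977

100 natgas × 0.7079 = 70.79 rhodium
70.79 rhodium × 0.7711 = 54.586169 aluminium
54.586169 aluminium × 1.087 = 59.335165703 gold
59.335165703 gold × 1.796 = 106.565957602588 iron
106.565957602588 iron × 1.154 = 122.977115073386552 natgas
Net change: 122.977115073386552 − 100 = 22.977115073386552 natgas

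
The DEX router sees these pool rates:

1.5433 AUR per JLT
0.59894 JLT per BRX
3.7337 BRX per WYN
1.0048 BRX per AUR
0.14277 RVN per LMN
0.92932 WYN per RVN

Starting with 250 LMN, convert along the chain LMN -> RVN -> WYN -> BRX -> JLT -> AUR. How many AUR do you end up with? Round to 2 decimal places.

114.48

250 LMN × 0.14277 = 35.6925 RVN
35.6925 RVN × 0.92932 = 33.1697541 WYN
33.1697541 WYN × 3.7337 = 123.84591088317 BRX
123.84591088317 BRX × 0.59894 = 74.1762698643658398 JLT
74.1762698643658398 JLT × 1.5433 = 114.47623728167580056334 AUR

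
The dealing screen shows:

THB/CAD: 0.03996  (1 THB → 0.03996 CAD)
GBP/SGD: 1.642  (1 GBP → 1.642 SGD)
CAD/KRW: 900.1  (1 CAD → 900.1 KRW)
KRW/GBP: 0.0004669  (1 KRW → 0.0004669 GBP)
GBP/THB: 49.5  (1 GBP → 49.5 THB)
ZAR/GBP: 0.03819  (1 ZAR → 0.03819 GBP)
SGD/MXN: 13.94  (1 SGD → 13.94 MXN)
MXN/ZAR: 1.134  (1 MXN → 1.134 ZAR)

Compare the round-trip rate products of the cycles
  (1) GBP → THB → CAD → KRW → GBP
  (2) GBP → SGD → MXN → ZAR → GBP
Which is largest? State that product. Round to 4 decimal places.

0.9913

(1) 49.5 × 0.03996 × 900.1 × 0.0004669 = 0.83128
(2) 1.642 × 13.94 × 1.134 × 0.03819 = 0.99129
Highest is cycle (2) at 0.9913 (≤1, no arbitrage).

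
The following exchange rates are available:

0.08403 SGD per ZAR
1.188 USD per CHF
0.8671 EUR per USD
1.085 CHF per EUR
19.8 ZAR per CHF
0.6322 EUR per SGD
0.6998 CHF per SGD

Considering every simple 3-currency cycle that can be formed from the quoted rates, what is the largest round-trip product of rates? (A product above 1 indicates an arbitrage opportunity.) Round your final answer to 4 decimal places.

ZAR→SGD→CHF→ZAR: 0.08403 × 0.6998 × 19.8 = 1.16432
CHF→USD→EUR→CHF: 1.188 × 0.8671 × 1.085 = 1.11767
Maximum is ZAR→SGD→CHF→ZAR at 1.1643; arbitrage exists.

1.1643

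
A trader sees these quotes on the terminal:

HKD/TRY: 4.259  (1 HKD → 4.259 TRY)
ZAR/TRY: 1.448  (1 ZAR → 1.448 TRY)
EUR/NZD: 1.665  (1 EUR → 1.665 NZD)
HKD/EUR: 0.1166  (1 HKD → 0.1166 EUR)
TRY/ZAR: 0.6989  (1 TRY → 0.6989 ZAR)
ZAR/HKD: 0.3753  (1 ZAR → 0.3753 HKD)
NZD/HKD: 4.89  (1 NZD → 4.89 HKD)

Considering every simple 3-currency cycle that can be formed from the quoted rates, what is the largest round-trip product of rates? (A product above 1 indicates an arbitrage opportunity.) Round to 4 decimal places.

HKD→TRY→ZAR→HKD: 4.259 × 0.6989 × 0.3753 = 1.11712
NZD→HKD→EUR→NZD: 4.89 × 0.1166 × 1.665 = 0.94934
Maximum is HKD→TRY→ZAR→HKD at 1.1171; arbitrage exists.

1.1171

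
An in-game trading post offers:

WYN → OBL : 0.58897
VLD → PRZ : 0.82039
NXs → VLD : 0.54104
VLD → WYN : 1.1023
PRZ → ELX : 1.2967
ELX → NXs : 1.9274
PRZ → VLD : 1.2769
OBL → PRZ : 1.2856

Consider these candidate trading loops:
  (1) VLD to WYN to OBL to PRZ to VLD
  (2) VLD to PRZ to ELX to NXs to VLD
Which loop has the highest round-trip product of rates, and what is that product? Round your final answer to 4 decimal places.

1.1093

(1) 1.1023 × 0.58897 × 1.2856 × 1.2769 = 1.06575
(2) 0.82039 × 1.2967 × 1.9274 × 0.54104 = 1.10933
Highest is cycle (2) at 1.1093 (>1, arbitrage).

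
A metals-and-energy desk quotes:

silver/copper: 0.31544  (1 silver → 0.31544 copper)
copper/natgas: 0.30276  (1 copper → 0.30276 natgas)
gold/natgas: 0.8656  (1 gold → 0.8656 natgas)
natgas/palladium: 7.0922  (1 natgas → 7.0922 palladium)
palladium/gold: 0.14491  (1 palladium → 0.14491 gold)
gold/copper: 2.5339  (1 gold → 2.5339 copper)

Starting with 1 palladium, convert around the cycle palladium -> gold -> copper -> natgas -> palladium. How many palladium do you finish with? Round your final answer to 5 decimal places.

1 palladium × 0.14491 = 0.14491 gold
0.14491 gold × 2.5339 = 0.367187449 copper
0.367187449 copper × 0.30276 = 0.11116967205924 natgas
0.11116967205924 natgas × 7.0922 = 0.788437548178541928 palladium

0.78844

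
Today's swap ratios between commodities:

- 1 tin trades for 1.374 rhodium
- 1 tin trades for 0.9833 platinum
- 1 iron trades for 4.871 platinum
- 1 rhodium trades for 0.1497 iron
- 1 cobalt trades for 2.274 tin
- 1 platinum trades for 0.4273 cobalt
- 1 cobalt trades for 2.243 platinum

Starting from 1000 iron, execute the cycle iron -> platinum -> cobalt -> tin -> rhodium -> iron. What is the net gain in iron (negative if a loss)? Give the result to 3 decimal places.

1000 iron × 4.871 = 4871 platinum
4871 platinum × 0.4273 = 2081.3783 cobalt
2081.3783 cobalt × 2.274 = 4733.0542542 tin
4733.0542542 tin × 1.374 = 6503.2165452708 rhodium
6503.2165452708 rhodium × 0.1497 = 973.53151682703876 iron
Net change: 973.53151682703876 − 1000 = -26.46848317296124 iron

-26.468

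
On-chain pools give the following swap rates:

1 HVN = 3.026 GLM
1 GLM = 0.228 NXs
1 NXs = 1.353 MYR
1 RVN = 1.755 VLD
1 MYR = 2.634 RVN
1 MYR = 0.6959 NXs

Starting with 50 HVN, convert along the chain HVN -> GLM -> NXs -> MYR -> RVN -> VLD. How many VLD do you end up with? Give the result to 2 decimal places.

50 HVN × 3.026 = 151.3 GLM
151.3 GLM × 0.228 = 34.4964 NXs
34.4964 NXs × 1.353 = 46.6736292 MYR
46.6736292 MYR × 2.634 = 122.9383393128 RVN
122.9383393128 RVN × 1.755 = 215.756785493964 VLD

215.76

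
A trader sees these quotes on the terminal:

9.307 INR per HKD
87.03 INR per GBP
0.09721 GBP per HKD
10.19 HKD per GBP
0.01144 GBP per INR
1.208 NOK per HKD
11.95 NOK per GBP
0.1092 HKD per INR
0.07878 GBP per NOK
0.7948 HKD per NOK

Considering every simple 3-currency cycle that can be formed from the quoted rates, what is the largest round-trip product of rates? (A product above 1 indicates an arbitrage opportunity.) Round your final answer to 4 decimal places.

1.0850

GBP→HKD→INR→GBP: 10.19 × 9.307 × 0.01144 = 1.08495
NOK→GBP→HKD→NOK: 0.07878 × 10.19 × 1.208 = 0.96974
GBP→INR→HKD→GBP: 87.03 × 0.1092 × 0.09721 = 0.92385
NOK→HKD→GBP→NOK: 0.7948 × 0.09721 × 11.95 = 0.92329
Maximum is GBP→HKD→INR→GBP at 1.0850; arbitrage exists.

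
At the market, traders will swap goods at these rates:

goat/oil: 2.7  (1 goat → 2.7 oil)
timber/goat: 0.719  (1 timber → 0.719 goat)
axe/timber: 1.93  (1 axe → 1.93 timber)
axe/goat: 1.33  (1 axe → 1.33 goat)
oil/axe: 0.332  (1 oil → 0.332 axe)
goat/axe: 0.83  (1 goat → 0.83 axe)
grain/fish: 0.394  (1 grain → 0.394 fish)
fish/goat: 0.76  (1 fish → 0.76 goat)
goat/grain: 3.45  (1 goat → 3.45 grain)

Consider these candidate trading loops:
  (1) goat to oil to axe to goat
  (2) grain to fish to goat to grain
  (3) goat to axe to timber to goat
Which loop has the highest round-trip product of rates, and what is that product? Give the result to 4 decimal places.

1.1922

(1) 2.7 × 0.332 × 1.33 = 1.19221
(2) 0.394 × 0.76 × 3.45 = 1.03307
(3) 0.83 × 1.93 × 0.719 = 1.15177
Highest is cycle (1) at 1.1922 (>1, arbitrage).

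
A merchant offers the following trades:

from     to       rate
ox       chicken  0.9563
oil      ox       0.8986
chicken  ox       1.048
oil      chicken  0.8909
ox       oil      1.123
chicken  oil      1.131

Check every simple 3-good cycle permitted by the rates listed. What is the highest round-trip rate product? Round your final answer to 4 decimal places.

1.0485

chicken→ox→oil→chicken: 1.048 × 1.123 × 0.8909 = 1.04850
chicken→oil→ox→chicken: 1.131 × 0.8986 × 0.9563 = 0.97190
Maximum is chicken→ox→oil→chicken at 1.0485; arbitrage exists.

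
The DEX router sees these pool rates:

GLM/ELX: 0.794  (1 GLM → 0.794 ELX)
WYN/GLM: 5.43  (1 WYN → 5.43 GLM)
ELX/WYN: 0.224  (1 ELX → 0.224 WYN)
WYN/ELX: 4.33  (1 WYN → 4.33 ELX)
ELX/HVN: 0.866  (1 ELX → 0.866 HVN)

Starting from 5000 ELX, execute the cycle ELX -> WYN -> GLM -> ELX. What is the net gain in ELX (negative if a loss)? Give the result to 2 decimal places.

-171.21

5000 ELX × 0.224 = 1120 WYN
1120 WYN × 5.43 = 6081.6 GLM
6081.6 GLM × 0.794 = 4828.7904 ELX
Net change: 4828.7904 − 5000 = -171.2096 ELX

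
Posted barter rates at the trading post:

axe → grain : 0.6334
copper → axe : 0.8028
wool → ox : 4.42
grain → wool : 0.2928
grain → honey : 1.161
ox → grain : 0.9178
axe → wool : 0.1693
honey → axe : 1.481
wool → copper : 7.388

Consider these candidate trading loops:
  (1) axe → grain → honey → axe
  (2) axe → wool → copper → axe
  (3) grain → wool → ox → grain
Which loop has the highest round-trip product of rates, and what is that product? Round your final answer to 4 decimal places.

1.1878

(1) 0.6334 × 1.161 × 1.481 = 1.08909
(2) 0.1693 × 7.388 × 0.8028 = 1.00413
(3) 0.2928 × 4.42 × 0.9178 = 1.18779
Highest is cycle (3) at 1.1878 (>1, arbitrage).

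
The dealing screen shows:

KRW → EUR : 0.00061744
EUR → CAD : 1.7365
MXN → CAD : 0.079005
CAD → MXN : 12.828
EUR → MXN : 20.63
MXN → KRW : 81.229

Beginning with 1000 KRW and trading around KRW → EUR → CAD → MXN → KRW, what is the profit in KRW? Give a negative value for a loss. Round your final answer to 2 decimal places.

1000 KRW × 0.00061744 = 0.61744 EUR
0.61744 EUR × 1.7365 = 1.07218456 CAD
1.07218456 CAD × 12.828 = 13.75398353568 MXN
13.75398353568 MXN × 81.229 = 1117.22232861975072 KRW
Net change: 1117.22232861975072 − 1000 = 117.22232861975072 KRW

117.22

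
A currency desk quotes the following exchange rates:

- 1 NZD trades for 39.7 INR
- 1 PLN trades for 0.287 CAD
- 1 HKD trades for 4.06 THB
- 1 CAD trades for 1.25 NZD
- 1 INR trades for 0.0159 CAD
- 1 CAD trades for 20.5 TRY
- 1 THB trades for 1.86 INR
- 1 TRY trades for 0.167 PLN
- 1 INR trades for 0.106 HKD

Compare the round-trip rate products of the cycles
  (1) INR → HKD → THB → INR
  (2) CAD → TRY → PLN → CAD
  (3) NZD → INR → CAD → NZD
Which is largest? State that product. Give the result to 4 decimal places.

(1) 0.106 × 4.06 × 1.86 = 0.80047
(2) 20.5 × 0.167 × 0.287 = 0.98254
(3) 39.7 × 0.0159 × 1.25 = 0.78904
Highest is cycle (2) at 0.9825 (≤1, no arbitrage).

0.9825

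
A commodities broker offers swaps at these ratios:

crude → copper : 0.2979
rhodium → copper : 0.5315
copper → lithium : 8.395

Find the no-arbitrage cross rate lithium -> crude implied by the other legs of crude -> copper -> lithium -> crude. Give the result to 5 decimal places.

Known legs of the cycle: 0.2979 × 8.395 = 2.5008705
For no arbitrage the full-cycle product must be 1, so the missing rate is 1 / 2.5008705 ≈ 0.3998608.

0.39986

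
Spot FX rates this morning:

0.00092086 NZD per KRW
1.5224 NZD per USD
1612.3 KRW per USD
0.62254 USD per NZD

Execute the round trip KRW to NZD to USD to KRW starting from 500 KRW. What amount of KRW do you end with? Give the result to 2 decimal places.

500 KRW × 0.00092086 = 0.46043 NZD
0.46043 NZD × 0.62254 = 0.2866360922 USD
0.2866360922 USD × 1612.3 = 462.14337145406 KRW

462.14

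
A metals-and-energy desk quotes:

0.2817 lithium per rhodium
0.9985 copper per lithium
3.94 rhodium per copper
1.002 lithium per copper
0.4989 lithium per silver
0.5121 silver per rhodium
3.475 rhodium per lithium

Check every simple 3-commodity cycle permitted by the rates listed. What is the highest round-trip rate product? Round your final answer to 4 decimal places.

rhodium→lithium→copper→rhodium: 0.2817 × 0.9985 × 3.94 = 1.10823
silver→lithium→rhodium→silver: 0.4989 × 3.475 × 0.5121 = 0.88782
Maximum is rhodium→lithium→copper→rhodium at 1.1082; arbitrage exists.

1.1082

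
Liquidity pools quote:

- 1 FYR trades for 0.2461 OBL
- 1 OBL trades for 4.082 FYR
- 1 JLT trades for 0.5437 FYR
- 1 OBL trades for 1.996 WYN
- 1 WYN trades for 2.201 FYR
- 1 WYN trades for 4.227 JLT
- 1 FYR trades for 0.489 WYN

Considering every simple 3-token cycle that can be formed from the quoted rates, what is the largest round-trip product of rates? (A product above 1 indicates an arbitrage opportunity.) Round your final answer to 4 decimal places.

1.1238

JLT→FYR→WYN→JLT: 0.5437 × 0.489 × 4.227 = 1.12383
FYR→OBL→WYN→FYR: 0.2461 × 1.996 × 2.201 = 1.08117
Maximum is JLT→FYR→WYN→JLT at 1.1238; arbitrage exists.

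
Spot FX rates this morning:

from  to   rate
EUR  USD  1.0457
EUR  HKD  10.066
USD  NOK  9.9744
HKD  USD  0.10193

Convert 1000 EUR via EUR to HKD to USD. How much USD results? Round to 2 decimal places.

1000 EUR × 10.066 = 10066 HKD
10066 HKD × 0.10193 = 1026.02738 USD

1026.03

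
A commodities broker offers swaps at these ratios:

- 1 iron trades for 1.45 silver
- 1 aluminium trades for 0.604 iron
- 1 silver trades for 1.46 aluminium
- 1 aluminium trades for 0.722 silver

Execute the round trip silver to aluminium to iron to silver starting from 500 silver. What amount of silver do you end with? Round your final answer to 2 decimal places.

639.33

500 silver × 1.46 = 730 aluminium
730 aluminium × 0.604 = 440.92 iron
440.92 iron × 1.45 = 639.334 silver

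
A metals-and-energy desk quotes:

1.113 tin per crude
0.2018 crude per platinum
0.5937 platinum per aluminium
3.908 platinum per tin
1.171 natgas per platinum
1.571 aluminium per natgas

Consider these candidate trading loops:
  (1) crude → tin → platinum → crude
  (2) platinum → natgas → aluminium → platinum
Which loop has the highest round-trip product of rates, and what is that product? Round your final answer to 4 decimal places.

1.0922

(1) 1.113 × 3.908 × 0.2018 = 0.87775
(2) 1.171 × 1.571 × 0.5937 = 1.09219
Highest is cycle (2) at 1.0922 (>1, arbitrage).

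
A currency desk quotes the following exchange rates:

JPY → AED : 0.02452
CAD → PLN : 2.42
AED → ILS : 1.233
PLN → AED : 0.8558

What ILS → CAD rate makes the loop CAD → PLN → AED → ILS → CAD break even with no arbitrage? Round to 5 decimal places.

0.39161

Known legs of the cycle: 2.42 × 0.8558 × 1.233 = 2.553587388
For no arbitrage the full-cycle product must be 1, so the missing rate is 1 / 2.553587388 ≈ 0.3916059.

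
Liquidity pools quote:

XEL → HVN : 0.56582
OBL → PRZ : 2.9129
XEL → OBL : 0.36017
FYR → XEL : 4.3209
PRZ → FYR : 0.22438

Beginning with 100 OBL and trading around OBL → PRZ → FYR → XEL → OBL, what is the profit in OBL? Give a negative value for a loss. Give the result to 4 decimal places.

1.7165

100 OBL × 2.9129 = 291.29 PRZ
291.29 PRZ × 0.22438 = 65.3596502 FYR
65.3596502 FYR × 4.3209 = 282.41251254918 XEL
282.41251254918 XEL × 0.36017 = 101.7165146448381606 OBL
Net change: 101.7165146448381606 − 100 = 1.7165146448381606 OBL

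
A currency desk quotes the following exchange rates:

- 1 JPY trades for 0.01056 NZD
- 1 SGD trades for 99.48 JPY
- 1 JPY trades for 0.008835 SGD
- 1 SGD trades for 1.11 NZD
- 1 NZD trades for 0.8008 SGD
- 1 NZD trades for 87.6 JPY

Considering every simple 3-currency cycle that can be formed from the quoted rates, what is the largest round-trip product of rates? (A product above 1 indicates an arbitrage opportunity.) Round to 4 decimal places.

0.8591

JPY→SGD→NZD→JPY: 0.008835 × 1.11 × 87.6 = 0.85908
JPY→NZD→SGD→JPY: 0.01056 × 0.8008 × 99.48 = 0.84125
Maximum is JPY→SGD→NZD→JPY at 0.8591; no arbitrage — every cycle loses value.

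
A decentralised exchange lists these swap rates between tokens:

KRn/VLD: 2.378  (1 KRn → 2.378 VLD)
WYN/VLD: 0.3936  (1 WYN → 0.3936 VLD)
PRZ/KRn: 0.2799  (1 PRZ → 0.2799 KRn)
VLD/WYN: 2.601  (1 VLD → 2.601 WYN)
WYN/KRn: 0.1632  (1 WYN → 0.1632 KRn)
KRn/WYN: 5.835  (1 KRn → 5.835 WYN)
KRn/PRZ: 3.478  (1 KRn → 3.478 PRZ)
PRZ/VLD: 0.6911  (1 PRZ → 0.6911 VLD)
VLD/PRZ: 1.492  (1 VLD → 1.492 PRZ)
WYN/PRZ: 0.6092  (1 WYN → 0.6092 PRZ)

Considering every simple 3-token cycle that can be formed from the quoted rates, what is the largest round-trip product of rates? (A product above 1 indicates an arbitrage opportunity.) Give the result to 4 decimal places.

1.0951

VLD→WYN→PRZ→VLD: 2.601 × 0.6092 × 0.6911 = 1.09507
VLD→WYN→KRn→VLD: 2.601 × 0.1632 × 2.378 = 1.00942
KRn→WYN→PRZ→KRn: 5.835 × 0.6092 × 0.2799 = 0.99496
VLD→PRZ→KRn→VLD: 1.492 × 0.2799 × 2.378 = 0.99308
Maximum is VLD→WYN→PRZ→VLD at 1.0951; arbitrage exists.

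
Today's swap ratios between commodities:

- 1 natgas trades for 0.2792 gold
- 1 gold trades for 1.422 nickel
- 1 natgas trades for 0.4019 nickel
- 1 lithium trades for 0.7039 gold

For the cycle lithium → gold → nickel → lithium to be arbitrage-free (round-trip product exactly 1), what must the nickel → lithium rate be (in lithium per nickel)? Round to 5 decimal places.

Known legs of the cycle: 0.7039 × 1.422 = 1.0009458
For no arbitrage the full-cycle product must be 1, so the missing rate is 1 / 1.0009458 ≈ 0.9990551.

0.99906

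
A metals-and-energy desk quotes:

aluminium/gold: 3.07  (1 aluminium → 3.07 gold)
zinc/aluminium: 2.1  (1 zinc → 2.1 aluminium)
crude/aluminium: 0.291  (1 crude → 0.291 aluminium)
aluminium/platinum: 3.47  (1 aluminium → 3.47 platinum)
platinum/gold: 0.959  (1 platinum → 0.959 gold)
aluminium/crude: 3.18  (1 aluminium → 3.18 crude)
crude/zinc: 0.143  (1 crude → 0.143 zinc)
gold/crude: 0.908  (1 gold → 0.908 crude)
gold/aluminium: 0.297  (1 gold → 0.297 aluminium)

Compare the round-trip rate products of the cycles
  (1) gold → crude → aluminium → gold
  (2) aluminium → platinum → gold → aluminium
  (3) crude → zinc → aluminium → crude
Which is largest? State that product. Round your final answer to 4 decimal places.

(1) 0.908 × 0.291 × 3.07 = 0.81118
(2) 3.47 × 0.959 × 0.297 = 0.98834
(3) 0.143 × 2.1 × 3.18 = 0.95495
Highest is cycle (2) at 0.9883 (≤1, no arbitrage).

0.9883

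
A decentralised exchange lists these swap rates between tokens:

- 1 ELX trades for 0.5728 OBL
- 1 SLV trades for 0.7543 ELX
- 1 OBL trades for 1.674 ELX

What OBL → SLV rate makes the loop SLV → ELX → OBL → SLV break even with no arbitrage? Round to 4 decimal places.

2.3145

Known legs of the cycle: 0.7543 × 0.5728 = 0.43206304
For no arbitrage the full-cycle product must be 1, so the missing rate is 1 / 0.43206304 ≈ 2.314477.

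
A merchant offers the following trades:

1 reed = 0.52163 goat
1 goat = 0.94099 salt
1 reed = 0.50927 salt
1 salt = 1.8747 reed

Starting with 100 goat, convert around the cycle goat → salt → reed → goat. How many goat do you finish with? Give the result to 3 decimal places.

92.019

100 goat × 0.94099 = 94.099 salt
94.099 salt × 1.8747 = 176.4073953 reed
176.4073953 reed × 0.52163 = 92.019389610339 goat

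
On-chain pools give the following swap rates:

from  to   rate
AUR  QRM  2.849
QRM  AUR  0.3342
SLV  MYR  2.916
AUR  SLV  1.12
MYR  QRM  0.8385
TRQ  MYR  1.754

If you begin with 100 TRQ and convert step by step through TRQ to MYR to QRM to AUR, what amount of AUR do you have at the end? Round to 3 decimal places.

100 TRQ × 1.754 = 175.4 MYR
175.4 MYR × 0.8385 = 147.0729 QRM
147.0729 QRM × 0.3342 = 49.15176318 AUR

49.152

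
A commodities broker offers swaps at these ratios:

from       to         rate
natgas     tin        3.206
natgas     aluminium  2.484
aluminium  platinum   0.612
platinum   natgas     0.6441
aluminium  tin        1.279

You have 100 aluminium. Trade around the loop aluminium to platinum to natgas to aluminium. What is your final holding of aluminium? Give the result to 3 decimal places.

97.917

100 aluminium × 0.612 = 61.2 platinum
61.2 platinum × 0.6441 = 39.41892 natgas
39.41892 natgas × 2.484 = 97.91659728 aluminium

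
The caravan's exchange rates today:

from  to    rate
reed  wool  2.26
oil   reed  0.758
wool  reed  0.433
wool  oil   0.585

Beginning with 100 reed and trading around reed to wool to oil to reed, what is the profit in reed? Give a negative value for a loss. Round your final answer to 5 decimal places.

100 reed × 2.26 = 226 wool
226 wool × 0.585 = 132.21 oil
132.21 oil × 0.758 = 100.21518 reed
Net change: 100.21518 − 100 = 0.21518 reed

0.21518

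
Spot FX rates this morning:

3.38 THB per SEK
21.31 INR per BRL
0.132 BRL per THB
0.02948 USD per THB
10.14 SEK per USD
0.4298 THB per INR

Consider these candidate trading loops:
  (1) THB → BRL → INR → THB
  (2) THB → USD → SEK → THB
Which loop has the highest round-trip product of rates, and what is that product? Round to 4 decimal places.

(1) 0.132 × 21.31 × 0.4298 = 1.20899
(2) 0.02948 × 10.14 × 3.38 = 1.01037
Highest is cycle (1) at 1.2090 (>1, arbitrage).

1.2090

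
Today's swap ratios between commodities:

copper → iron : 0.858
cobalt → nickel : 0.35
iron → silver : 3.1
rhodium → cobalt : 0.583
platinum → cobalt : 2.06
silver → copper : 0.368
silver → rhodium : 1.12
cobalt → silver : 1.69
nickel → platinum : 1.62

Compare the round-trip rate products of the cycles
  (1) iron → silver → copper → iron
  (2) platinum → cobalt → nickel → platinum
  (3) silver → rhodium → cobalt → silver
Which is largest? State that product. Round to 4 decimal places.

1.1680

(1) 3.1 × 0.368 × 0.858 = 0.97881
(2) 2.06 × 0.35 × 1.62 = 1.16802
(3) 1.12 × 0.583 × 1.69 = 1.10350
Highest is cycle (2) at 1.1680 (>1, arbitrage).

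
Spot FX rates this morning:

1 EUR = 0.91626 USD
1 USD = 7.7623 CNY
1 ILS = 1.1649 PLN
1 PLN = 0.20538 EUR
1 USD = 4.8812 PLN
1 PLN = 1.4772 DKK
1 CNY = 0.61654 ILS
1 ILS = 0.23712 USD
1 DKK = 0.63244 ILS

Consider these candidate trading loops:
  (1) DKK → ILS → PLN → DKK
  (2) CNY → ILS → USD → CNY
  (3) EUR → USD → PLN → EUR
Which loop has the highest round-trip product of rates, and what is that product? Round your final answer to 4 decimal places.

(1) 0.63244 × 1.1649 × 1.4772 = 1.08830
(2) 0.61654 × 0.23712 × 7.7623 = 1.13480
(3) 0.91626 × 4.8812 × 0.20538 = 0.91855
Highest is cycle (2) at 1.1348 (>1, arbitrage).

1.1348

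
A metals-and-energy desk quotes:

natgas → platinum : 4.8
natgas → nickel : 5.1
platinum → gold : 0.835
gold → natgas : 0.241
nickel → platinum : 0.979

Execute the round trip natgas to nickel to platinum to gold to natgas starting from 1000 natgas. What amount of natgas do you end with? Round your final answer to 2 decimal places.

1004.75

1000 natgas × 5.1 = 5100 nickel
5100 nickel × 0.979 = 4992.9 platinum
4992.9 platinum × 0.835 = 4169.0715 gold
4169.0715 gold × 0.241 = 1004.7462315 natgas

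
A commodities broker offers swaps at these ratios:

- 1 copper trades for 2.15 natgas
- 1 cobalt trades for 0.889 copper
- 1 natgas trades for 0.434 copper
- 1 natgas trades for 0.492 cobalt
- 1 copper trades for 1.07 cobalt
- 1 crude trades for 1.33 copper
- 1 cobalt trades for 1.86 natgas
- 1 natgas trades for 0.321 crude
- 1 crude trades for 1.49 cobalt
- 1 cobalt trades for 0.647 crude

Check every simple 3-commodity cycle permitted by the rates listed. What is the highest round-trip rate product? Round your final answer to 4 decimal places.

0.9404

natgas→cobalt→copper→natgas: 0.492 × 0.889 × 2.15 = 0.94038
cobalt→crude→copper→cobalt: 0.647 × 1.33 × 1.07 = 0.92075
natgas→crude→copper→natgas: 0.321 × 1.33 × 2.15 = 0.91790
natgas→crude→cobalt→natgas: 0.321 × 1.49 × 1.86 = 0.88962
natgas→copper→cobalt→natgas: 0.434 × 1.07 × 1.86 = 0.86375
Maximum is natgas→cobalt→copper→natgas at 0.9404; no arbitrage — every cycle loses value.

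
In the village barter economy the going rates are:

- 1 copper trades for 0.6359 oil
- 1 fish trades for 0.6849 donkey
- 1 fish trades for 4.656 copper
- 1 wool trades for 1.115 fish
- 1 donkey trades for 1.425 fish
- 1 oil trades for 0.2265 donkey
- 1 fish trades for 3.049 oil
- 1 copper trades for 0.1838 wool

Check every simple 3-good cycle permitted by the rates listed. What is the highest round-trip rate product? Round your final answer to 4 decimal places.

donkey→fish→oil→donkey: 1.425 × 3.049 × 0.2265 = 0.98410
copper→wool→fish→copper: 0.1838 × 1.115 × 4.656 = 0.95419
Maximum is donkey→fish→oil→donkey at 0.9841; no arbitrage — every cycle loses value.

0.9841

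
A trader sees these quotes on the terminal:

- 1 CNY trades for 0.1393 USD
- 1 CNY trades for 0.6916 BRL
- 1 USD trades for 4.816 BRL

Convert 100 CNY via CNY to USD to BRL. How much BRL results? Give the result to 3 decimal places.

100 CNY × 0.1393 = 13.93 USD
13.93 USD × 4.816 = 67.08688 BRL

67.087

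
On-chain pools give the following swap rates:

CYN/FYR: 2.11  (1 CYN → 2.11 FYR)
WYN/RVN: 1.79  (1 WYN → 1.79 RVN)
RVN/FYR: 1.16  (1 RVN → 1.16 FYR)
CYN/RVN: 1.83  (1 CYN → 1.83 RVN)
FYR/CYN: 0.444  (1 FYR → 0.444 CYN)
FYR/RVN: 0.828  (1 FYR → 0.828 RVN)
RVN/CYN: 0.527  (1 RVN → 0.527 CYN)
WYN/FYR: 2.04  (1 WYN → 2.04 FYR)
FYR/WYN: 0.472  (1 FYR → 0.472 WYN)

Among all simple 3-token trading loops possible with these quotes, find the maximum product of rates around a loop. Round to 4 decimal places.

0.9801

WYN→RVN→FYR→WYN: 1.79 × 1.16 × 0.472 = 0.98006
CYN→RVN→FYR→CYN: 1.83 × 1.16 × 0.444 = 0.94252
CYN→FYR→RVN→CYN: 2.11 × 0.828 × 0.527 = 0.92071
Maximum is WYN→RVN→FYR→WYN at 0.9801; no arbitrage — every cycle loses value.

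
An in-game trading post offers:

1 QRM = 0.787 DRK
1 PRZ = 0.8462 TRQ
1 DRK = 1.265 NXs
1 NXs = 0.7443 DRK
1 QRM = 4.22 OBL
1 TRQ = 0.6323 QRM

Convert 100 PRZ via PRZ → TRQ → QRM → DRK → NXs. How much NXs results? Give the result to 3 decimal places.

100 PRZ × 0.8462 = 84.62 TRQ
84.62 TRQ × 0.6323 = 53.505226 QRM
53.505226 QRM × 0.787 = 42.108612862 DRK
42.108612862 DRK × 1.265 = 53.26739527043 NXs

53.267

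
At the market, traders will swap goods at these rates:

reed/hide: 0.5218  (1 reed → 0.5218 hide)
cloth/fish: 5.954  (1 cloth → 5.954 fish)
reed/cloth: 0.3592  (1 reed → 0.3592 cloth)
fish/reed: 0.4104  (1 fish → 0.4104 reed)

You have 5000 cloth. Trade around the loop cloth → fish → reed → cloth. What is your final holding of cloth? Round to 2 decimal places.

5000 cloth × 5.954 = 29770 fish
29770 fish × 0.4104 = 12217.608 reed
12217.608 reed × 0.3592 = 4388.5647936 cloth

4388.56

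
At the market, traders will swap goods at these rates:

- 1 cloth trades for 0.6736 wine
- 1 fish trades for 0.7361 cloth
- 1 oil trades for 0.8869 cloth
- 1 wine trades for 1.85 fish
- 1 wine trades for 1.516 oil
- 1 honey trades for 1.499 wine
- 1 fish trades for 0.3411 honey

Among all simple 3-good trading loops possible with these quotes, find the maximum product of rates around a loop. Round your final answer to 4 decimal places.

0.9459

wine→fish→honey→wine: 1.85 × 0.3411 × 1.499 = 0.94592
wine→fish→cloth→wine: 1.85 × 0.7361 × 0.6736 = 0.91730
wine→oil→cloth→wine: 1.516 × 0.8869 × 0.6736 = 0.90568
Maximum is wine→fish→honey→wine at 0.9459; no arbitrage — every cycle loses value.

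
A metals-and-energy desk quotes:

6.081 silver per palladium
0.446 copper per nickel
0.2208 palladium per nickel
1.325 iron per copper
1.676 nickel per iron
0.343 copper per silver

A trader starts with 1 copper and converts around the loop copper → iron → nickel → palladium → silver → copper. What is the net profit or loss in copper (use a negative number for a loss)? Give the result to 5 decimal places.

1 copper × 1.325 = 1.325 iron
1.325 iron × 1.676 = 2.2207 nickel
2.2207 nickel × 0.2208 = 0.49033056 palladium
0.49033056 palladium × 6.081 = 2.98170013536 silver
2.98170013536 silver × 0.343 = 1.02272314642848 copper
Net change: 1.02272314642848 − 1 = 0.02272314642848 copper

0.02272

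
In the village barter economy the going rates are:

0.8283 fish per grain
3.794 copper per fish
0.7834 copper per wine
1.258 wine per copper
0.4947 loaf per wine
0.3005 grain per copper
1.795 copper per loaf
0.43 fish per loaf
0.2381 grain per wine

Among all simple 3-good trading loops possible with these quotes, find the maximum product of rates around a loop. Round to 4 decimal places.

1.1171

loaf→copper→wine→loaf: 1.795 × 1.258 × 0.4947 = 1.11709
fish→copper→grain→fish: 3.794 × 0.3005 × 0.8283 = 0.94434
Maximum is loaf→copper→wine→loaf at 1.1171; arbitrage exists.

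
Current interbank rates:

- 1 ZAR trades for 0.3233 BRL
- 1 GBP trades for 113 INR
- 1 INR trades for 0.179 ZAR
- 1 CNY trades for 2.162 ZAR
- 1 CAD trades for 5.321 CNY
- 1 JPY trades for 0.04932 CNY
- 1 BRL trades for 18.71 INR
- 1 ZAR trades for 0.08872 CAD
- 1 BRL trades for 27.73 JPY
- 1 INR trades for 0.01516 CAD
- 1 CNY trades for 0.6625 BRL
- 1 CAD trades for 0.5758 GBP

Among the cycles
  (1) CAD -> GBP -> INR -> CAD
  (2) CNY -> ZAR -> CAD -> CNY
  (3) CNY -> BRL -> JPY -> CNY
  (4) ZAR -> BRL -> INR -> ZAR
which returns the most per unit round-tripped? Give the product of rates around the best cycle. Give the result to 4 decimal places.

1.0828

(1) 0.5758 × 113 × 0.01516 = 0.98639
(2) 2.162 × 0.08872 × 5.321 = 1.02064
(3) 0.6625 × 27.73 × 0.04932 = 0.90606
(4) 0.3233 × 18.71 × 0.179 = 1.08276
Highest is cycle (4) at 1.0828 (>1, arbitrage).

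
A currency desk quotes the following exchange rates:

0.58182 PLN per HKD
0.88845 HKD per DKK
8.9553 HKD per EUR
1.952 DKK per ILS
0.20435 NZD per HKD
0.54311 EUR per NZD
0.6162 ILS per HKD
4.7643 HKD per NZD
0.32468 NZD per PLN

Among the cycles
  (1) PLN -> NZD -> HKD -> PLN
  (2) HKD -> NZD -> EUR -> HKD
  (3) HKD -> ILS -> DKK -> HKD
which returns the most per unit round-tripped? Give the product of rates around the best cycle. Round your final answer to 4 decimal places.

1.0686

(1) 0.32468 × 4.7643 × 0.58182 = 0.90000
(2) 0.20435 × 0.54311 × 8.9553 = 0.99390
(3) 0.6162 × 1.952 × 0.88845 = 1.06865
Highest is cycle (3) at 1.0686 (>1, arbitrage).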